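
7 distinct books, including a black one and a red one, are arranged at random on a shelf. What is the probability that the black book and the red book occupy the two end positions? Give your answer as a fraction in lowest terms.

1/21

There are 7! = 5040 arrangements.
Place the black book and the red book at the ends in 2 ways, arrange the remaining 5 in 5! = 120 ways: 2·120 = 240.
Probability = 240/5040 = 1/21.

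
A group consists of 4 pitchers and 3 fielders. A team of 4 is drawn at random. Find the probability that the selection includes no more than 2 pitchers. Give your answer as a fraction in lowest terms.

There are C(7,4) = 35 ways to choose the 4.
Favorable selections (no more than 2 pitchers): C(4,1)·C(3,3) + C(4,2)·C(3,2) = 4 + 18 = 22.
Probability = 22/35.

22/35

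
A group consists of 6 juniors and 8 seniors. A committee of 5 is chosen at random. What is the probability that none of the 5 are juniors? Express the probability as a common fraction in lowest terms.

There are C(14,5) = 2002 possible selections.
Selections with no juniors (all seniors): C(8,5) = 56.
Probability = 56/2002 = 4/143.

4/143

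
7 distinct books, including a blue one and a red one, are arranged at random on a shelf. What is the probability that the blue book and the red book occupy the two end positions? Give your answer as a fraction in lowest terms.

There are 7! = 5040 arrangements.
Place the blue book and the red book at the ends in 2 ways, arrange the remaining 5 in 5! = 120 ways: 2·120 = 240.
Probability = 240/5040 = 1/21.

1/21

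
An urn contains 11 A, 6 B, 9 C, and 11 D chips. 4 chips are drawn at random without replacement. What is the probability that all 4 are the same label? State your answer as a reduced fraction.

There are C(37,4) = 66045 ways to draw 4 chips.
All same label: C(11,4) + C(6,4) + C(9,4) + C(11,4) = 330 + 15 + 126 + 330 = 801.
Probability = 801/66045 = 267/22015.

267/22015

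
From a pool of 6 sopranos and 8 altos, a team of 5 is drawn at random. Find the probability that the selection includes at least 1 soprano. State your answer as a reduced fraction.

Total selections: C(14,5) = 2002.
The complement is all 5 are altos: C(8,5) = 56.
Probability = 1 − 56/2002 = 1946/2002 = 139/143.

139/143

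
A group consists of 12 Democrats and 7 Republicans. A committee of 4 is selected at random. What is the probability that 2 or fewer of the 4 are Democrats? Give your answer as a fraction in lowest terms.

1841/3876

There are C(19,4) = 3876 ways to choose the 4.
Favorable selections (2 or fewer Democrats): C(12,0)·C(7,4) + C(12,1)·C(7,3) + C(12,2)·C(7,2) = 35 + 420 + 1386 = 1841.
Probability = 1841/3876.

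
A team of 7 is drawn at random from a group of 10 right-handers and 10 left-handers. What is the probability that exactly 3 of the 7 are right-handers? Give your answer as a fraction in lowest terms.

105/323

Total number of selections: C(20,7) = 77520.
Selections with exactly 3 right-handers: choose 3 of the 10 right-handers and 4 of the 10 left-handers, C(10,3)·C(10,4) = 120·210 = 25200.
Probability = 25200/77520 = 105/323.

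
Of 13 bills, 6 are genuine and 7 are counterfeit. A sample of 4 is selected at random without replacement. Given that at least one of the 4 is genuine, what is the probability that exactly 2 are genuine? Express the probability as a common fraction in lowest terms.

63/136

Work in counts. Selections with at least one genuine: C(13,4) − C(7,4) = 715 − 35 = 680.
Of those, selections where exactly 2 are genuine: C(6,2)·C(7,2) = 15·21 = 315.
Conditional probability = 315/680 = 63/136.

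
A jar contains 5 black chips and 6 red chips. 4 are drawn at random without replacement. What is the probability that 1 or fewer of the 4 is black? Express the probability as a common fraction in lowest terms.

23/66

Total selections: C(11,4) = 330.
Favorable selections (1 or fewer black): C(5,0)·C(6,4) + C(5,1)·C(6,3) = 15 + 100 = 115.
Probability = 115/330 = 23/66.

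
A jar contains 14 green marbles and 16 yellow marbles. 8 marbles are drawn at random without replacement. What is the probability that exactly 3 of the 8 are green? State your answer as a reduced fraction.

There are C(30,8) = 5852925 ways to choose 8 from 30.
Selections with exactly 3 green: choose 3 of the 14 green and 5 of the 16 yellow, C(14,3)·C(16,5) = 364·4368 = 1589952.
Probability = 1589952/5852925 = 40768/150075.

40768/150075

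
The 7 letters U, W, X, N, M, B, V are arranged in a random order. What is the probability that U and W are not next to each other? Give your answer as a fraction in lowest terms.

5/7

There are 7! = 5040 arrangements.
Arrangements with U and W adjacent: 2·6! = 1440.
So not adjacent: 5040 − 1440 = 3600, probability 3600/5040 = 5/7.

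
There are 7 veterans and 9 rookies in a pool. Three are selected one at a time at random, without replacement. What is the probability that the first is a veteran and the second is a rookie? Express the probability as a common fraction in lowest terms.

Multiply the conditional probabilities at each draw: 7/16 · 9/15 = 63/240 = 21/80.

21/80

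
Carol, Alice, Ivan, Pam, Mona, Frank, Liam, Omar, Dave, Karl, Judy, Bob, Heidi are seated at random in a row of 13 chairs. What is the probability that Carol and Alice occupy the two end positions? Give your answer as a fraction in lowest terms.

There are 13! = 6227020800 arrangements.
Place Carol and Alice at the ends in 2 ways, arrange the remaining 11 in 11! = 39916800 ways: 2·39916800 = 79833600.
Probability = 79833600/6227020800 = 1/78.

1/78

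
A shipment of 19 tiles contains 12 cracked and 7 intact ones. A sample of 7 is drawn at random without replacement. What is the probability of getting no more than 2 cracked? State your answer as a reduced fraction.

1471/50388

There are C(19,7) = 50388 ways to choose the 7.
Favorable selections (no more than 2 cracked): C(12,0)·C(7,7) + C(12,1)·C(7,6) + C(12,2)·C(7,5) = 1 + 84 + 1386 = 1471.
Probability = 1471/50388.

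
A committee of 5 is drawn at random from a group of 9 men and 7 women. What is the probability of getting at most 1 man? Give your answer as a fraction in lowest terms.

1/13

There are C(16,5) = 4368 ways to choose the 5.
Favorable selections (at most 1 man): C(9,0)·C(7,5) + C(9,1)·C(7,4) = 21 + 315 = 336.
Probability = 336/4368 = 1/13.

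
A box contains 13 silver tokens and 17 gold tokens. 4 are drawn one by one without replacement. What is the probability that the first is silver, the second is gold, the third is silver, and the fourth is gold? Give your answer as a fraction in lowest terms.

Multiply the conditional probabilities at each draw: 13/30 · 17/29 · 12/28 · 16/27 = 42432/657720 = 1768/27405.

1768/27405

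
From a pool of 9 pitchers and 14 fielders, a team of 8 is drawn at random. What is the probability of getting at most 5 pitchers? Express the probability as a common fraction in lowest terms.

160719/163438

There are C(23,8) = 490314 ways to choose the 8.
Favorable selections (at most 5 pitchers): C(9,0)·C(14,8) + C(9,1)·C(14,7) + C(9,2)·C(14,6) + C(9,3)·C(14,5) + C(9,4)·C(14,4) + C(9,5)·C(14,3) = 3003 + 30888 + 108108 + 168168 + 126126 + 45864 = 482157.
Probability = 482157/490314 = 160719/163438.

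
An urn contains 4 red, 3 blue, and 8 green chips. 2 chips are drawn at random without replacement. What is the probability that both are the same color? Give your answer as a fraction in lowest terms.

There are C(15,2) = 105 ways to draw 2 chips.
All same color: C(4,2) + C(3,2) + C(8,2) = 6 + 3 + 28 = 37.
Probability = 37/105.

37/105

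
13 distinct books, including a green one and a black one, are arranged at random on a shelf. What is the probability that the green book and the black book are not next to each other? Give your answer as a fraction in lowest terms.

There are 13! = 6227020800 arrangements.
Arrangements with the green book and the black book adjacent: 2·12! = 958003200.
So not adjacent: 6227020800 − 958003200 = 5269017600, probability 5269017600/6227020800 = 11/13.

11/13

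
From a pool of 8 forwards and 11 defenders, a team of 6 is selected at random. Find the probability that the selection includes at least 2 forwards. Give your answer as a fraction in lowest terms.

There are C(19,6) = 27132 ways to choose the 6.
Favorable selections (at least 2 forwards): C(8,2)·C(11,4) + C(8,3)·C(11,3) + C(8,4)·C(11,2) + C(8,5)·C(11,1) + C(8,6)·C(11,0) = 9240 + 9240 + 3850 + 616 + 28 = 22974.
Probability = 22974/27132 = 547/646.

547/646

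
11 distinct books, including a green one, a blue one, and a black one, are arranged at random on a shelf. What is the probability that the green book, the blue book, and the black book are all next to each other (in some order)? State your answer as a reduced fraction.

There are 11! = 39916800 arrangements.
Treat the three as one block: 9! placements × 3! orders within the block = 362880·6 = 2177280.
Probability = 2177280/39916800 = 3/55.

3/55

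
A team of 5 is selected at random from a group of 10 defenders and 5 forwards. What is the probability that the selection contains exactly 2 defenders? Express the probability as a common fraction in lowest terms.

Total number of selections: C(15,5) = 3003.
Selections with exactly 2 defenders: choose 2 of the 10 defenders and 3 of the 5 forwards, C(10,2)·C(5,3) = 45·10 = 450.
Probability = 450/3003 = 150/1001.

150/1001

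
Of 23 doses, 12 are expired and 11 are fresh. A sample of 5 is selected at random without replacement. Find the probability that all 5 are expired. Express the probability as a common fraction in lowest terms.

72/3059

There are C(23,5) = 33649 possible selections.
Selections with all expired: C(12,5) = 792.
Probability = 792/33649 = 72/3059.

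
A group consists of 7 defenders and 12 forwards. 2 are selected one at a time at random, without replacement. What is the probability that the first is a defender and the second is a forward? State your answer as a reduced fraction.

14/57

Multiply the conditional probabilities at each draw: 7/19 · 12/18 = 84/342 = 14/57.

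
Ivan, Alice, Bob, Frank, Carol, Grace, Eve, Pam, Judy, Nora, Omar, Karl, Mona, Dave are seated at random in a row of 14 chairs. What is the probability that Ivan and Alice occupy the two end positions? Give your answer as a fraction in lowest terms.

There are 14! = 87178291200 arrangements.
Place Ivan and Alice at the ends in 2 ways, arrange the remaining 12 in 12! = 479001600 ways: 2·479001600 = 958003200.
Probability = 958003200/87178291200 = 1/91.

1/91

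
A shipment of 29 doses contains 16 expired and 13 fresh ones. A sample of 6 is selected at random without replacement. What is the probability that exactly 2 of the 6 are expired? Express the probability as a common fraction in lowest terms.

There are C(29,6) = 475020 ways to choose 6 from 29.
Selections with exactly 2 expired: choose 2 of the 16 expired and 4 of the 13 fresh, C(16,2)·C(13,4) = 120·715 = 85800.
Probability = 85800/475020 = 110/609.

110/609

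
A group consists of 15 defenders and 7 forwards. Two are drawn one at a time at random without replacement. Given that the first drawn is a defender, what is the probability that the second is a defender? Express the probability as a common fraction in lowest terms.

2/3

After removing one defender, 21 remain: 14 defenders and 7 forwards.
So the probability the next is a defender is 14/21 = 2/3.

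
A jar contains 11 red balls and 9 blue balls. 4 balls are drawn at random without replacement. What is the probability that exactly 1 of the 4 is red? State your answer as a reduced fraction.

There are C(20,4) = 4845 ways to choose 4 from 20.
Selections with exactly 1 red: choose 1 of the 11 red and 3 of the 9 blue, C(11,1)·C(9,3) = 11·84 = 924.
Probability = 924/4845 = 308/1615.

308/1615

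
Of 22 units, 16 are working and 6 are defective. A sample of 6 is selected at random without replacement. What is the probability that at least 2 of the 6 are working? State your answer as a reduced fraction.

Total selections: C(22,6) = 74613.
Count the complement (fewer than 2 working): C(16,0)·C(6,6) + C(16,1)·C(6,5) = 1 + 96 = 97.
Probability = 1 − 97/74613 = 74516/74613.

74516/74613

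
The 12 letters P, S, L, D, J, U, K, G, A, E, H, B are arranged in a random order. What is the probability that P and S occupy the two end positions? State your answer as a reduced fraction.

There are 12! = 479001600 arrangements.
Place P and S at the ends in 2 ways, arrange the remaining 10 in 10! = 3628800 ways: 2·3628800 = 7257600.
Probability = 7257600/479001600 = 1/66.

1/66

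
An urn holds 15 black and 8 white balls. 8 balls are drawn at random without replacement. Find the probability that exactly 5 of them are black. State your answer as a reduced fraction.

2548/7429

There are C(23,8) = 490314 ways to choose 8 from 23.
Selections with exactly 5 black: choose 5 of the 15 black and 3 of the 8 white, C(15,5)·C(8,3) = 3003·56 = 168168.
Probability = 168168/490314 = 2548/7429.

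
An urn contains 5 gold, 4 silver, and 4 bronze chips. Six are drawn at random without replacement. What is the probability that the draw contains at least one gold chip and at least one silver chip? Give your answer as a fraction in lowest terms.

401/429

There are C(13,6) = 1716 possible draws.
By inclusion-exclusion on the complements, draws missing all gold or all silver: C(8,6) + C(9,6) − C(4,6) = 28 + 84 − 0 = 112.
So draws with at least one of each: 1716 − 112 = 1604, probability 1604/1716 = 401/429.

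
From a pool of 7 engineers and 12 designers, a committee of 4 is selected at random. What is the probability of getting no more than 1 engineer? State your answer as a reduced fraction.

2035/3876

Total selections: C(19,4) = 3876.
Favorable selections (no more than 1 engineer): C(7,0)·C(12,4) + C(7,1)·C(12,3) = 495 + 1540 = 2035.
Probability = 2035/3876.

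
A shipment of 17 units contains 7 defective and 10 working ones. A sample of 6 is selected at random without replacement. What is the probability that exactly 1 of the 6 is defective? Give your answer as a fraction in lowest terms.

There are C(17,6) = 12376 ways to choose 6 from 17.
Selections with exactly 1 defective: choose 1 of the 7 defective and 5 of the 10 working, C(7,1)·C(10,5) = 7·252 = 1764.
Probability = 1764/12376 = 63/442.

63/442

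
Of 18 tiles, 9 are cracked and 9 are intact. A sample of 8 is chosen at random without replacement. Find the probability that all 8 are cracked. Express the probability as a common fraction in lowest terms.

1/4862

There are C(18,8) = 43758 possible selections.
Selections with all cracked: C(9,8) = 9.
Probability = 9/43758 = 1/4862.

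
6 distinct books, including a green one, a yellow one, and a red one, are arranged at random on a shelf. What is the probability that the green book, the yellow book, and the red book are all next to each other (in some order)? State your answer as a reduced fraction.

1/5

There are 6! = 720 arrangements.
Treat the three as one block: 4! placements × 3! orders within the block = 24·6 = 144.
Probability = 144/720 = 1/5.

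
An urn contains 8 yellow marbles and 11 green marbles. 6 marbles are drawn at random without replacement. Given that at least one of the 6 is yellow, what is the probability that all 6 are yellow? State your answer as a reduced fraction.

Work in counts. Selections with at least one yellow: C(19,6) − C(11,6) = 27132 − 462 = 26670.
Of those, selections where all 6 are yellow: C(8,6) = 28.
Conditional probability = 28/26670 = 2/1905.

2/1905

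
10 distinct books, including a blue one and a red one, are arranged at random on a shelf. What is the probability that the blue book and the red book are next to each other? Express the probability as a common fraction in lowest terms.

There are 10! = 3628800 arrangements.
Treat the blue book and the red book as a block: 9! arrangements of the blocks × 2 orders within the block = 2·362880 = 725760.
Probability = 725760/3628800 = 1/5.

1/5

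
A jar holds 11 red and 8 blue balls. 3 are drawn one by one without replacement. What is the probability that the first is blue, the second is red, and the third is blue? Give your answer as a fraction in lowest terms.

308/2907

Multiply the conditional probabilities at each draw: 8/19 · 11/18 · 7/17 = 616/5814 = 308/2907.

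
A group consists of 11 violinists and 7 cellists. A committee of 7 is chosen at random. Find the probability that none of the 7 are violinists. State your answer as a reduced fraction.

1/31824

There are C(18,7) = 31824 possible selections.
Selections with no violinists (all cellists): C(7,7) = 1.
Probability = 1/31824.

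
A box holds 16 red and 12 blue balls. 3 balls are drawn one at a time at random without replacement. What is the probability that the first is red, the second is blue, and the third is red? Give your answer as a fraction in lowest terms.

40/273

Multiply the conditional probabilities at each draw: 16/28 · 12/27 · 15/26 = 2880/19656 = 40/273.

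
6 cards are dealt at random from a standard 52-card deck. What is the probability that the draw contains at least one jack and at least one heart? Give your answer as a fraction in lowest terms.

6772177/20358520

There are C(52,6) = 20358520 possible draws.
By inclusion-exclusion on the complements, draws missing all jacks or all hearts: C(48,6) + C(39,6) − C(36,6) = 12271512 + 3262623 − 1947792 = 13586343.
So draws with at least one of each: 20358520 − 13586343 = 6772177, probability 6772177/20358520.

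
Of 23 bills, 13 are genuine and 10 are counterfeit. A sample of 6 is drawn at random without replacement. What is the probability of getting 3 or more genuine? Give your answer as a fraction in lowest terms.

There are C(23,6) = 100947 ways to choose the 6.
Favorable selections (3 or more genuine): C(13,3)·C(10,3) + C(13,4)·C(10,2) + C(13,5)·C(10,1) + C(13,6)·C(10,0) = 34320 + 32175 + 12870 + 1716 = 81081.
Probability = 81081/100947 = 351/437.

351/437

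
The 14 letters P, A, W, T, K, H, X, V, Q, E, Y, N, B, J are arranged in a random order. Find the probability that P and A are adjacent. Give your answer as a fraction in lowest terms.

There are 14! = 87178291200 arrangements.
Treat P and A as a block: 13! arrangements of the blocks × 2 orders within the block = 2·6227020800 = 12454041600.
Probability = 12454041600/87178291200 = 1/7.

1/7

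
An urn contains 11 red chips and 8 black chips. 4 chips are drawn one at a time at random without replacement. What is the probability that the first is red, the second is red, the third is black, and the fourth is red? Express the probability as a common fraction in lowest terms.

Multiply the conditional probabilities at each draw: 11/19 · 10/18 · 8/17 · 9/16 = 7920/93024 = 55/646.

55/646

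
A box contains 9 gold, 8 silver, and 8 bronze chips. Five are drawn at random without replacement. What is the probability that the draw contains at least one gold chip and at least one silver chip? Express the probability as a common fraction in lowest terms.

There are C(25,5) = 53130 possible draws.
By inclusion-exclusion on the complements, draws missing all gold or all silver: C(16,5) + C(17,5) − C(8,5) = 4368 + 6188 − 56 = 10500.
So draws with at least one of each: 53130 − 10500 = 42630, probability 42630/53130 = 203/253.

203/253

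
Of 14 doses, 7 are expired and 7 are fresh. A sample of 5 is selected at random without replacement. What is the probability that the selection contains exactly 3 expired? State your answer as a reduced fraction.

There are C(14,5) = 2002 ways to choose 5 from 14.
Selections with exactly 3 expired: choose 3 of the 7 expired and 2 of the 7 fresh, C(7,3)·C(7,2) = 35·21 = 735.
Probability = 735/2002 = 105/286.

105/286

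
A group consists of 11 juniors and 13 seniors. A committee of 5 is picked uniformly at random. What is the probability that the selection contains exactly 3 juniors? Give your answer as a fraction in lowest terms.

There are C(24,5) = 42504 ways to choose 5 from 24.
Selections with exactly 3 juniors: choose 3 of the 11 juniors and 2 of the 13 seniors, C(11,3)·C(13,2) = 165·78 = 12870.
Probability = 12870/42504 = 195/644.

195/644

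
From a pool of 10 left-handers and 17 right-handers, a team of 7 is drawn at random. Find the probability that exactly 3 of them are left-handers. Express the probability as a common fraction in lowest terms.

9520/29601

Total number of selections: C(27,7) = 888030.
Selections with exactly 3 left-handers: choose 3 of the 10 left-handers and 4 of the 17 right-handers, C(10,3)·C(17,4) = 120·2380 = 285600.
Probability = 285600/888030 = 9520/29601.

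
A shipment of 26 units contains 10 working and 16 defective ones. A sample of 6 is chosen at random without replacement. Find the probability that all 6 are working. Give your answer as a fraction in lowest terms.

3/3289

There are C(26,6) = 230230 possible selections.
Selections with all working: C(10,6) = 210.
Probability = 210/230230 = 3/3289.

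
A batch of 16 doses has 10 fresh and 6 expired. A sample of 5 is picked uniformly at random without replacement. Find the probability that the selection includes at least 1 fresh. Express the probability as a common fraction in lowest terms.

There are C(16,5) = 4368 ways to choose the 5.
Favorable selections (at least 1 fresh): C(10,1)·C(6,4) + C(10,2)·C(6,3) + C(10,3)·C(6,2) + C(10,4)·C(6,1) + C(10,5)·C(6,0) = 150 + 900 + 1800 + 1260 + 252 = 4362.
Probability = 4362/4368 = 727/728.

727/728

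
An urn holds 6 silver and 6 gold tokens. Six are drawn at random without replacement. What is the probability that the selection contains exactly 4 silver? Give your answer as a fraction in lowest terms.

The sample space is all 6-subsets of the 12: C(12,6) = 924.
Selections with exactly 4 silver: choose 4 of the 6 silver and 2 of the 6 gold, C(6,4)·C(6,2) = 15·15 = 225.
Probability = 225/924 = 75/308.

75/308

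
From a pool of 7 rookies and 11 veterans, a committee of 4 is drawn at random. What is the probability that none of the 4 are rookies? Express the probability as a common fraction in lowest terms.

11/102

There are C(18,4) = 3060 possible selections.
Selections with no rookies (all veterans): C(11,4) = 330.
Probability = 330/3060 = 11/102.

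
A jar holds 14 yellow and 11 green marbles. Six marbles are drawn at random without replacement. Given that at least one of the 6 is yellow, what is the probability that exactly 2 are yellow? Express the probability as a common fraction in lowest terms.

195/1147

Work in counts. Selections with at least one yellow: C(25,6) − C(11,6) = 177100 − 462 = 176638.
Of those, selections where exactly 2 are yellow: C(14,2)·C(11,4) = 91·330 = 30030.
Conditional probability = 30030/176638 = 195/1147.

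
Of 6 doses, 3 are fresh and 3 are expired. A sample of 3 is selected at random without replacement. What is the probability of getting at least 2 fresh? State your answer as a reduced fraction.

There are C(6,3) = 20 ways to choose the 3.
Favorable selections (at least 2 fresh): C(3,2)·C(3,1) + C(3,3)·C(3,0) = 9 + 1 = 10.
Probability = 10/20 = 1/2.

1/2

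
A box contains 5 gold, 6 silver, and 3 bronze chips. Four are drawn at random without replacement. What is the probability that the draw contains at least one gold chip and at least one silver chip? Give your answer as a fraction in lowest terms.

115/143

There are C(14,4) = 1001 possible draws.
By inclusion-exclusion on the complements, draws missing all gold or all silver: C(9,4) + C(8,4) − C(3,4) = 126 + 70 − 0 = 196.
So draws with at least one of each: 1001 − 196 = 805, probability 805/1001 = 115/143.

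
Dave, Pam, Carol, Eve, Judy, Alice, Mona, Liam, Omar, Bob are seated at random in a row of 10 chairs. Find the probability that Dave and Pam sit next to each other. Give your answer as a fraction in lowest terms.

There are 10! = 3628800 arrangements.
Treat Dave and Pam as a block: 9! arrangements of the blocks × 2 orders within the block = 2·362880 = 725760.
Probability = 725760/3628800 = 1/5.

1/5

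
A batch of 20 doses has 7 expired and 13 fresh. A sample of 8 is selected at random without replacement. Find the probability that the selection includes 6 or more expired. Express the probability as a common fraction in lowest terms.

Total selections: C(20,8) = 125970.
Favorable selections (6 or more expired): C(7,6)·C(13,2) + C(7,7)·C(13,1) = 546 + 13 = 559.
Probability = 559/125970 = 43/9690.

43/9690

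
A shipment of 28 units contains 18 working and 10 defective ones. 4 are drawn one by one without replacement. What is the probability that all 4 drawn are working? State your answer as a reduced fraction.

68/455

Multiply the conditional probabilities at each draw: 18/28 · 17/27 · 16/26 · 15/25 = 73440/491400 = 68/455.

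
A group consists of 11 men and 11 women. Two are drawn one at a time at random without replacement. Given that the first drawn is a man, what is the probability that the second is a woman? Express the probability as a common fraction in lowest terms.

After removing one man, 21 remain: 10 men and 11 women.
So the probability the next is a woman is 11/21.

11/21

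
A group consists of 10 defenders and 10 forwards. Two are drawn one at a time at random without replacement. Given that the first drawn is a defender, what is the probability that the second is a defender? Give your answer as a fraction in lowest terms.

After removing one defender, 19 remain: 9 defenders and 10 forwards.
So the probability the next is a defender is 9/19.

9/19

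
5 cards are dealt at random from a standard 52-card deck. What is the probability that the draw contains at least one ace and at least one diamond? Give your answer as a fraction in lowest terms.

There are C(52,5) = 2598960 possible draws.
By inclusion-exclusion on the complements, draws missing all aces or all diamonds: C(48,5) + C(39,5) − C(36,5) = 1712304 + 575757 − 376992 = 1911069.
So draws with at least one of each: 2598960 − 1911069 = 687891, probability 687891/2598960 = 229297/866320.

229297/866320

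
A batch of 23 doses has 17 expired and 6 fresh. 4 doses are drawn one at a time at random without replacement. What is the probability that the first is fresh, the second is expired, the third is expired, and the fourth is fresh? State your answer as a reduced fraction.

68/1771

Multiply the conditional probabilities at each draw: 6/23 · 17/22 · 16/21 · 5/20 = 8160/212520 = 68/1771.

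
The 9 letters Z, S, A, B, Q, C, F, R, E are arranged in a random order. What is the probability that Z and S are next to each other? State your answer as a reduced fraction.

There are 9! = 362880 arrangements.
Treat Z and S as a block: 8! arrangements of the blocks × 2 orders within the block = 2·40320 = 80640.
Probability = 80640/362880 = 2/9.

2/9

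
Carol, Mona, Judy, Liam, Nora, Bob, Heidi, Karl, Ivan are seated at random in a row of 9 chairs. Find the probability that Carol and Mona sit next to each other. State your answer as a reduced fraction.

There are 9! = 362880 arrangements.
Treat Carol and Mona as a block: 8! arrangements of the blocks × 2 orders within the block = 2·40320 = 80640.
Probability = 80640/362880 = 2/9.

2/9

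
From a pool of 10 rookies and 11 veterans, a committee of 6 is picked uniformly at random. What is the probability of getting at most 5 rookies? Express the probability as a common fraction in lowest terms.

There are C(21,6) = 54264 ways to choose the 6.
Favorable selections (at most 5 rookies): C(10,0)·C(11,6) + C(10,1)·C(11,5) + C(10,2)·C(11,4) + C(10,3)·C(11,3) + C(10,4)·C(11,2) + C(10,5)·C(11,1) = 462 + 4620 + 14850 + 19800 + 11550 + 2772 = 54054.
Probability = 54054/54264 = 1287/1292.

1287/1292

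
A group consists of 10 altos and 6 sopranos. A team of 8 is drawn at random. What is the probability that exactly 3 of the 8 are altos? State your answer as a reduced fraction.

8/143

The sample space is all 8-subsets of the 16: C(16,8) = 12870.
Selections with exactly 3 altos: choose 3 of the 10 altos and 5 of the 6 sopranos, C(10,3)·C(6,5) = 120·6 = 720.
Probability = 720/12870 = 8/143.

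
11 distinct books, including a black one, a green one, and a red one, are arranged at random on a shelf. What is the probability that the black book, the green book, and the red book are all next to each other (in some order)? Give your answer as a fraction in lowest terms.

There are 11! = 39916800 arrangements.
Treat the three as one block: 9! placements × 3! orders within the block = 362880·6 = 2177280.
Probability = 2177280/39916800 = 3/55.

3/55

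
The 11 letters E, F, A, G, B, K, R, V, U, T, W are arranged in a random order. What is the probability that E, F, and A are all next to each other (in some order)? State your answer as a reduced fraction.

3/55

There are 11! = 39916800 arrangements.
Treat the three as one block: 9! placements × 3! orders within the block = 362880·6 = 2177280.
Probability = 2177280/39916800 = 3/55.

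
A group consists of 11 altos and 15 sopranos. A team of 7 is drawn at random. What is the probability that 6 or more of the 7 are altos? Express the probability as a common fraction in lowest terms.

33/2990

Total selections: C(26,7) = 657800.
Favorable selections (6 or more altos): C(11,6)·C(15,1) + C(11,7)·C(15,0) = 6930 + 330 = 7260.
Probability = 7260/657800 = 33/2990.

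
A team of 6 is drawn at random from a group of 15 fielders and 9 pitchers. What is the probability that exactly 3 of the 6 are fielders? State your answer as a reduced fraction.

Total number of selections: C(24,6) = 134596.
Selections with exactly 3 fielders: choose 3 of the 15 fielders and 3 of the 9 pitchers, C(15,3)·C(9,3) = 455·84 = 38220.
Probability = 38220/134596 = 1365/4807.

1365/4807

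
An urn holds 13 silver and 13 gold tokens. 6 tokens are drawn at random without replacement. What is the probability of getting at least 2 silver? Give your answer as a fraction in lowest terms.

1481/1610

Total selections: C(26,6) = 230230.
Favorable selections (at least 2 silver): C(13,2)·C(13,4) + C(13,3)·C(13,3) + C(13,4)·C(13,2) + C(13,5)·C(13,1) + C(13,6)·C(13,0) = 55770 + 81796 + 55770 + 16731 + 1716 = 211783.
Probability = 211783/230230 = 1481/1610.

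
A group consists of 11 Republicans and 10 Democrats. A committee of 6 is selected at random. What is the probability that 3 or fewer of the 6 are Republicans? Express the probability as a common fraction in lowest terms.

2861/4522

Total selections: C(21,6) = 54264.
Count the complement (more than 3 Republicans): C(11,4)·C(10,2) + C(11,5)·C(10,1) + C(11,6)·C(10,0) = 14850 + 4620 + 462 = 19932.
Probability = 1 − 19932/54264 = 34332/54264 = 2861/4522.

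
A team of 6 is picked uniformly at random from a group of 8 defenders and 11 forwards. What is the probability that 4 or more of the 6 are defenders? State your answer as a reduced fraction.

107/646

There are C(19,6) = 27132 ways to choose the 6.
Favorable selections (4 or more defenders): C(8,4)·C(11,2) + C(8,5)·C(11,1) + C(8,6)·C(11,0) = 3850 + 616 + 28 = 4494.
Probability = 4494/27132 = 107/646.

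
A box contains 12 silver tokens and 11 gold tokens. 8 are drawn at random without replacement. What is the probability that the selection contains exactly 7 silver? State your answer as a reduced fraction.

There are C(23,8) = 490314 ways to choose 8 from 23.
Selections with exactly 7 silver: choose 7 of the 12 silver and 1 of the 11 gold, C(12,7)·C(11,1) = 792·11 = 8712.
Probability = 8712/490314 = 132/7429.

132/7429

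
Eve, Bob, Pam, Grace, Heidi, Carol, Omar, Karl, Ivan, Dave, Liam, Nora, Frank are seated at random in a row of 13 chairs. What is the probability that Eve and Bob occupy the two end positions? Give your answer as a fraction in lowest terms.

There are 13! = 6227020800 arrangements.
Place Eve and Bob at the ends in 2 ways, arrange the remaining 11 in 11! = 39916800 ways: 2·39916800 = 79833600.
Probability = 79833600/6227020800 = 1/78.

1/78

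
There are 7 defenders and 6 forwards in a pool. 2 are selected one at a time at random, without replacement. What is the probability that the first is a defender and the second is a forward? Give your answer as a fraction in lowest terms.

7/26

Multiply the conditional probabilities at each draw: 7/13 · 6/12 = 42/156 = 7/26.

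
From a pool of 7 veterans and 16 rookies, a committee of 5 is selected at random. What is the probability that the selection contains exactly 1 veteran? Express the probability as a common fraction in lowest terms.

1820/4807

There are C(23,5) = 33649 ways to choose 5 from 23.
Selections with exactly 1 veteran: choose 1 of the 7 veterans and 4 of the 16 rookies, C(7,1)·C(16,4) = 7·1820 = 12740.
Probability = 12740/33649 = 1820/4807.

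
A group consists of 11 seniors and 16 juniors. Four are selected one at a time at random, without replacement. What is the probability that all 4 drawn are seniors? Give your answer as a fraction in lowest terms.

11/585

Multiply the conditional probabilities at each draw: 11/27 · 10/26 · 9/25 · 8/24 = 7920/421200 = 11/585.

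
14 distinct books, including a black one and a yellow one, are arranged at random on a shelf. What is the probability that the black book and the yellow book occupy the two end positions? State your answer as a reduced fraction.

1/91

There are 14! = 87178291200 arrangements.
Place the black book and the yellow book at the ends in 2 ways, arrange the remaining 12 in 12! = 479001600 ways: 2·479001600 = 958003200.
Probability = 958003200/87178291200 = 1/91.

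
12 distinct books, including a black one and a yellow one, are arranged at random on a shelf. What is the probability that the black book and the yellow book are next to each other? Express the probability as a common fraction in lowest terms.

1/6

There are 12! = 479001600 arrangements.
Treat the black book and the yellow book as a block: 11! arrangements of the blocks × 2 orders within the block = 2·39916800 = 79833600.
Probability = 79833600/479001600 = 1/6.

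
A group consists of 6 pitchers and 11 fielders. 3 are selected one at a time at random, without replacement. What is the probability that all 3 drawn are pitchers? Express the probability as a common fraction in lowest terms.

1/34

Multiply the conditional probabilities at each draw: 6/17 · 5/16 · 4/15 = 120/4080 = 1/34.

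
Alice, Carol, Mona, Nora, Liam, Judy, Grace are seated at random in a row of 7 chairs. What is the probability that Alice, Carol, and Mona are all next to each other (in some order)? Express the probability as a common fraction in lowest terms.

There are 7! = 5040 arrangements.
Treat the three as one block: 5! placements × 3! orders within the block = 120·6 = 720.
Probability = 720/5040 = 1/7.

1/7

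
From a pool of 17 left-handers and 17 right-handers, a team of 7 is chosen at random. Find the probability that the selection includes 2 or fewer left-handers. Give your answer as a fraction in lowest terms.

Total selections: C(34,7) = 5379616.
Favorable selections (2 or fewer left-handers): C(17,0)·C(17,7) + C(17,1)·C(17,6) + C(17,2)·C(17,5) = 19448 + 210392 + 841568 = 1071408.
Probability = 1071408/5379616 = 3939/19778.

3939/19778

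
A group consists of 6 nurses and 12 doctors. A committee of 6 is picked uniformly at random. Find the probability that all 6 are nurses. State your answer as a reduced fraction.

There are C(18,6) = 18564 possible selections.
Selections with all nurses: C(6,6) = 1.
Probability = 1/18564.

1/18564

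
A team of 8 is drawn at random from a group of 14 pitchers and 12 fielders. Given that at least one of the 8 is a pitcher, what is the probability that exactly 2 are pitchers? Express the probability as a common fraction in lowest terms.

Work in counts. Selections with at least one pitcher: C(26,8) − C(12,8) = 1562275 − 495 = 1561780.
Of those, selections where exactly 2 are pitchers: C(14,2)·C(12,6) = 91·924 = 84084.
Conditional probability = 84084/1561780 = 1911/35495.

1911/35495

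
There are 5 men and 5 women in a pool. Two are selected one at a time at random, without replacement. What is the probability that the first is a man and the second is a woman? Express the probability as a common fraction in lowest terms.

Multiply the conditional probabilities at each draw: 5/10 · 5/9 = 25/90 = 5/18.

5/18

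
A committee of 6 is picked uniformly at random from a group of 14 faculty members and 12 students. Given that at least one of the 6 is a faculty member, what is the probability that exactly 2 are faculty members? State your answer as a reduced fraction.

585/2978

Work in counts. Selections with at least one faculty member: C(26,6) − C(12,6) = 230230 − 924 = 229306.
Of those, selections where exactly 2 are faculty members: C(14,2)·C(12,4) = 91·495 = 45045.
Conditional probability = 45045/229306 = 585/2978.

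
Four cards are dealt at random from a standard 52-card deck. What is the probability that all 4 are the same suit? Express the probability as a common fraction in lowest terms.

44/4165

There are C(52,4) = 270725 possible 4-card hands.
Hands of one suit: 4 suits × C(13,4) = 4·715 = 2860.
Probability = 2860/270725 = 44/4165.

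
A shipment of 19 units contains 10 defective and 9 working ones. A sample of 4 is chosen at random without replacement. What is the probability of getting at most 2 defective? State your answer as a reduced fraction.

Total selections: C(19,4) = 3876.
Favorable selections (at most 2 defective): C(10,0)·C(9,4) + C(10,1)·C(9,3) + C(10,2)·C(9,2) = 126 + 840 + 1620 = 2586.
Probability = 2586/3876 = 431/646.

431/646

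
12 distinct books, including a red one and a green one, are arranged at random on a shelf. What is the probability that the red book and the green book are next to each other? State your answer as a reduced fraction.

1/6

There are 12! = 479001600 arrangements.
Treat the red book and the green book as a block: 11! arrangements of the blocks × 2 orders within the block = 2·39916800 = 79833600.
Probability = 79833600/479001600 = 1/6.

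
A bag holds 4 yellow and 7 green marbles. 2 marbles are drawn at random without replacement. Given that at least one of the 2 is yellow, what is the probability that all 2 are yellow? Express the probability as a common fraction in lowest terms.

Work in counts. Selections with at least one yellow: C(11,2) − C(7,2) = 55 − 21 = 34.
Of those, selections where all 2 are yellow: C(4,2) = 6.
Conditional probability = 6/34 = 3/17.

3/17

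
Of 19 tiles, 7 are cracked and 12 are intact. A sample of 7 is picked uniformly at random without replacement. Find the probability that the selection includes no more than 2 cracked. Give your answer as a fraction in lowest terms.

1991/4199

There are C(19,7) = 50388 ways to choose the 7.
Favorable selections (no more than 2 cracked): C(7,0)·C(12,7) + C(7,1)·C(12,6) + C(7,2)·C(12,5) = 792 + 6468 + 16632 = 23892.
Probability = 23892/50388 = 1991/4199.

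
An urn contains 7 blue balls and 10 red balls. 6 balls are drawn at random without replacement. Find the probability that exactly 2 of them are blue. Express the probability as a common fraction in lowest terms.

315/884

Total number of selections: C(17,6) = 12376.
Selections with exactly 2 blue: choose 2 of the 7 blue and 4 of the 10 red, C(7,2)·C(10,4) = 21·210 = 4410.
Probability = 4410/12376 = 315/884.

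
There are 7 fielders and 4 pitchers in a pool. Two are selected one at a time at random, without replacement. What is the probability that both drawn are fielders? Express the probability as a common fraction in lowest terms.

21/55

Multiply the conditional probabilities at each draw: 7/11 · 6/10 = 42/110 = 21/55.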